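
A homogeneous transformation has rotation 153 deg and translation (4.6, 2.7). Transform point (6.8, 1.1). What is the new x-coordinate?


x' = cos(theta)*px - sin(theta)*py + tx
= -0.891*6.8 - 0.454*1.1 + 4.6
= -1.9582


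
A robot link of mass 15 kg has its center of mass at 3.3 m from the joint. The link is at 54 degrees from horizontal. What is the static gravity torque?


tau = m*g*L*cos(angle)
= 15 * 9.81 * 3.3 * cos(54 deg)
= 15 * 9.81 * 3.3 * 0.5878
= 285.4256 Nm


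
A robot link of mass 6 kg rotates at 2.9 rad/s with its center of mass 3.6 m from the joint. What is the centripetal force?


F = m * omega^2 * r
= 6 * 2.9^2 * 3.6
= 6 * 8.41 * 3.6
= 181.656 N


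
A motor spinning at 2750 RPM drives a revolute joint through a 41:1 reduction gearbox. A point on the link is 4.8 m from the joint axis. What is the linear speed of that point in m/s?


omega_motor = 2750 * 2*pi/60 = 287.9793 rad/s
omega_joint = omega_motor / 41 = 7.0239 rad/s
v = omega_joint * r = 7.0239 * 4.8
= 33.7147 m/s


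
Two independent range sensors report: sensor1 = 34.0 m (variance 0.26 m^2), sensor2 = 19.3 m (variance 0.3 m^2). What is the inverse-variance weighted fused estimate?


w1 = (1/var1) / (1/var1 + 1/var2)
   = 3.8462 / (3.8462 + 3.3333) = 0.5357
w2 = 1 - w1 = 0.4643
fused = w1*s1 + w2*s2 = 18.2143 + 8.9607
= 27.175 m


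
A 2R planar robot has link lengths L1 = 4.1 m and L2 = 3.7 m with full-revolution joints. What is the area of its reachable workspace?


r_max = L1 + L2 = 7.8 m
r_min = |L1 - L2| = 0.4 m
Area = pi*(r_max^2 - r_min^2)
= pi*(60.84 - 0.16)
= pi * 60.68
= 190.6318 m^2


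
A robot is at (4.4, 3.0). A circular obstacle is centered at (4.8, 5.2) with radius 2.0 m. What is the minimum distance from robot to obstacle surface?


center_dist = sqrt((4.4-4.8)^2 + (3.0-5.2)^2)
= sqrt(0.16 + 4.84)
= 2.2361
min_dist = center_dist - radius = 2.2361 - 2.0 = 0.2361 m


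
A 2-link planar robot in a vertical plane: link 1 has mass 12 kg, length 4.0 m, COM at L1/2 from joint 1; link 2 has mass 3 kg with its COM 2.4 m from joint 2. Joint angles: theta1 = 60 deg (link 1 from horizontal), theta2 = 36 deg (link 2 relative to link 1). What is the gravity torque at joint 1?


Horizontal distance from joint 1 to link-1 COM:
  x_c1 = (L1/2)*cos(t1) = 2.0 * 0.5 = 1.0 m
Horizontal distance from joint 1 to link-2 COM:
  x_c2 = L1*cos(t1) + Lc2*cos(t1+t2)
       = 4.0*0.5 + 2.4*-0.1045 = 1.7491 m
tau1 = m1*g*x_c1 + m2*g*x_c2
     = 12*9.81*1.0 + 3*9.81*1.7491
     = 117.72 + 51.4769
     = 169.1969 Nm


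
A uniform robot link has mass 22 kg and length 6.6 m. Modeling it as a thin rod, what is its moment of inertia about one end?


I = (1/3) * m * L^2
= (1/3) * 22 * 6.6^2
= 0.333333 * 22 * 43.56
= 319.44 kg*m^2


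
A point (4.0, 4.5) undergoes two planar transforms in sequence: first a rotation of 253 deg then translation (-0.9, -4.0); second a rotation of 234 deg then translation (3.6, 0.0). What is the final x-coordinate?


After transform 1:
x1 = cos(253)*4.0 - sin(253)*4.5 + -0.9 = 2.2339
y1 = sin(253)*4.0 + cos(253)*4.5 + -4.0 = -9.1409
After transform 2:
x2 = cos(234)*2.2339 - sin(234)*-9.1409 + 3.6
= -5.1082


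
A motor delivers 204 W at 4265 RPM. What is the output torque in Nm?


omega = 4265 * 2*pi/60 = 446.6298 rad/s
tau = P / omega = 204 / 446.6298
= 0.4568 Nm


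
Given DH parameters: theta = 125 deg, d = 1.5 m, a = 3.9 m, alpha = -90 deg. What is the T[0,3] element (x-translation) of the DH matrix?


T[0,3] = a * cos(theta)
= 3.9 * cos(125 deg)
= 3.9 * -0.5736
= -2.2369


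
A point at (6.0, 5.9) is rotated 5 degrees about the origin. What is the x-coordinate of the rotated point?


x' = x*cos(theta) - y*sin(theta)
cos(5 deg) = 0.9962, sin(5 deg) = 0.0872
x' = 6.0 * 0.9962 - 5.9 * 0.0872
= 5.9772 - 0.5142
= 5.4629


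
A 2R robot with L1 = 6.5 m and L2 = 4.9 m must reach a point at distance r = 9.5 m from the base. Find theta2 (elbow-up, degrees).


cos(theta2) = (r^2 - L1^2 - L2^2) / (2*L1*L2)
cos(theta2) = (90.25 - 42.25 - 24.01) / 63.7
cos(theta2) = 0.376609
theta2 = 67.8762 degrees


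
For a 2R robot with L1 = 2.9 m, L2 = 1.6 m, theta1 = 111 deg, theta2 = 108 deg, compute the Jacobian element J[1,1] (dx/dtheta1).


J[1,1] = -L1*sin(t1) - L2*sin(t1+t2)
= -2.9*sin(111) - 1.6*sin(219)
= -1.7005


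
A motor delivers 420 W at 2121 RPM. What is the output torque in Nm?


omega = 2121 * 2*pi/60 = 222.1106 rad/s
tau = P / omega = 420 / 222.1106
= 1.8909 Nm


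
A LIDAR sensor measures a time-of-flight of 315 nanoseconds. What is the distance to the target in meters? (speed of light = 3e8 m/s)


tof = 315 ns = 3.15e-07 s
dist = c * tof / 2
= 3e8 * 3.15e-07 / 2
= 47.25 m


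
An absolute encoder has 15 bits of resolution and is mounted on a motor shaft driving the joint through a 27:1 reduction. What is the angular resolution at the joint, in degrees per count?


counts = 2^15 = 32768
effective counts at joint = 32768 * 27 = 884736
resolution = 360 / 884736
= 4.0690e-04 deg/count


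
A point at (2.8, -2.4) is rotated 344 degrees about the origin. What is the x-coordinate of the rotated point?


x' = x*cos(theta) - y*sin(theta)
cos(344 deg) = 0.9613, sin(344 deg) = -0.2756
x' = 2.8 * 0.9613 - -2.4 * -0.2756
= 2.6915 - 0.6615
= 2.03


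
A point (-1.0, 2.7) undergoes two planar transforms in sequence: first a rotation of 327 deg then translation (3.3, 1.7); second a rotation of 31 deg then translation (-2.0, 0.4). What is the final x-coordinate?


After transform 1:
x1 = cos(327)*-1.0 - sin(327)*2.7 + 3.3 = 3.9319
y1 = sin(327)*-1.0 + cos(327)*2.7 + 1.7 = 4.509
After transform 2:
x2 = cos(31)*3.9319 - sin(31)*4.509 + -2.0
= -0.9521


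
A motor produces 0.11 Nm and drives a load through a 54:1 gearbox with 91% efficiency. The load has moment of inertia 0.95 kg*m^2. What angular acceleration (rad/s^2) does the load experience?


tau_out = tau_motor * N * eta
= 0.11 * 54 * 0.91 = 5.4054 Nm
alpha = tau_out / I = 5.4054 / 0.95
= 5.6899 rad/s^2


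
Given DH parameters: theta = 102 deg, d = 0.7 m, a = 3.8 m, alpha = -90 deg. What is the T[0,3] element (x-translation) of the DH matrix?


T[0,3] = a * cos(theta)
= 3.8 * cos(102 deg)
= 3.8 * -0.2079
= -0.7901


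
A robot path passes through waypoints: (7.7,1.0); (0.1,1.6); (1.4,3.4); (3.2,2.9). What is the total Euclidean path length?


Segment lengths:
  seg1 = sqrt((-7.6)^2 + (0.6)^2) = 7.6236
  seg2 = sqrt((1.3)^2 + (1.8)^2) = 2.2204
  seg3 = sqrt((1.8)^2 + (-0.5)^2) = 1.8682
Total = 11.7122


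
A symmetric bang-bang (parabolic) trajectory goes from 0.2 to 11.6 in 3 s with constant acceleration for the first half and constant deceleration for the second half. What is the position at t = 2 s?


Symmetric rest-to-rest: each phase covers (pf-p0)/2 in time T/2. 0.5*a*(T/2)^2 = (pf-p0)/2 => a = 4*(pf-p0)/T^2
a = 4*(11.6-0.2)/3^2 = 5.0667
t = 2 is in the deceleration phase (t > T/2).
p = pf - 0.5*a*(T-t)^2 = 11.6 - 0.5*5.0667*1^2
= 9.0667


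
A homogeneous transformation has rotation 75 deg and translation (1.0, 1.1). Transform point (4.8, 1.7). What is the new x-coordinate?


x' = cos(theta)*px - sin(theta)*py + tx
= 0.2588*4.8 - 0.9659*1.7 + 1.0
= 0.6003


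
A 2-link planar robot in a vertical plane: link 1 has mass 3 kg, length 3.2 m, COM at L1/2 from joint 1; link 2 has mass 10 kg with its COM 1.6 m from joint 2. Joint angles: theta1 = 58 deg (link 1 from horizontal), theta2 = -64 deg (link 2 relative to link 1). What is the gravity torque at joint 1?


Horizontal distance from joint 1 to link-1 COM:
  x_c1 = (L1/2)*cos(t1) = 1.6 * 0.5299 = 0.8479 m
Horizontal distance from joint 1 to link-2 COM:
  x_c2 = L1*cos(t1) + Lc2*cos(t1+t2)
       = 3.2*0.5299 + 1.6*0.9945 = 3.287 m
tau1 = m1*g*x_c1 + m2*g*x_c2
     = 3*9.81*0.8479 + 10*9.81*3.287
     = 24.9528 + 322.4524
     = 347.4053 Nm


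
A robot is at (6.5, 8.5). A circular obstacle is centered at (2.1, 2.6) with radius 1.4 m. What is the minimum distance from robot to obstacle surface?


center_dist = sqrt((6.5-2.1)^2 + (8.5-2.6)^2)
= sqrt(19.36 + 34.81)
= 7.36
min_dist = center_dist - radius = 7.36 - 1.4 = 5.96 m


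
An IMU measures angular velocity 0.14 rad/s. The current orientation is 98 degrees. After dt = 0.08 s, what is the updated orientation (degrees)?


delta_theta = w * dt = 0.14 * 0.08 = 0.0112 rad
= 0.6417 deg
theta_new = 98 + 0.6417 = 98.6417 deg


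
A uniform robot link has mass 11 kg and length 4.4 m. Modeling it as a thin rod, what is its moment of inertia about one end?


I = (1/3) * m * L^2
= (1/3) * 11 * 4.4^2
= 0.333333 * 11 * 19.36
= 70.9867 kg*m^2


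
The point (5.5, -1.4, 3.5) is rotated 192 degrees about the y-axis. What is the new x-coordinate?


Rotation about y-axis: x' = x*cos(theta) + z*sin(theta)
= 5.5 * -0.9781 + 3.5 * -0.2079
= -6.1075


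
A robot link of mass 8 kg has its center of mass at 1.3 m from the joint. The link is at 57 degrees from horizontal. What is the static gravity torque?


tau = m*g*L*cos(angle)
= 8 * 9.81 * 1.3 * cos(57 deg)
= 8 * 9.81 * 1.3 * 0.5446
= 55.5663 Nm


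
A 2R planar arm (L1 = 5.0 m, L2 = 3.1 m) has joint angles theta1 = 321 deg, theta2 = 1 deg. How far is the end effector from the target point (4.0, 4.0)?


End effector via forward kinematics:
x = L1*cos(t1) + L2*cos(t1+t2) = 6.3286
y = L1*sin(t1) + L2*sin(t1+t2) = -5.0552
Distance to target:
d = sqrt((4.0 - 6.3286)^2 + (4.0 - -5.0552)^2)
= sqrt(5.4222 + 81.9958)
= 9.3498 m


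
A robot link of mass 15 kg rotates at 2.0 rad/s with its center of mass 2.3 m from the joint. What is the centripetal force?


F = m * omega^2 * r
= 15 * 2.0^2 * 2.3
= 15 * 4.0 * 2.3
= 138.0 N


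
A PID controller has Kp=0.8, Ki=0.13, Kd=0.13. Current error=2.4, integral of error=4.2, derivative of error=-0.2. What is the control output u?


u = Kp*e + Ki*int(e) + Kd*de/dt
= 0.8*2.4 + 0.13*4.2 + 0.13*(-0.2)
= 1.92 + 0.546 + -0.026
= 2.44


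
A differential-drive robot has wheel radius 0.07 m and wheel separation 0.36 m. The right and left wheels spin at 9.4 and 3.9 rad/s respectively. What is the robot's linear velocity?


vR = r*wR = 0.07*9.4 = 0.658 m/s
vL = r*wL = 0.07*3.9 = 0.273 m/s
v = (vR+vL)/2 = 0.4655 m/s
omega = (vR-vL)/L = 1.0694 rad/s
linear velocity = 0.4655 m/s


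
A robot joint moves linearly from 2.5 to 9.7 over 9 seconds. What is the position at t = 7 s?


s = t/T = 7/9 = 0.7778
p(t) = p0 + (pf-p0)*s
= 2.5 + (9.7 - 2.5) * 0.7778
= 8.1


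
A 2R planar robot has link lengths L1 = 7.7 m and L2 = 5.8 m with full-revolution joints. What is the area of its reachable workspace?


r_max = L1 + L2 = 13.5 m
r_min = |L1 - L2| = 1.9 m
Area = pi*(r_max^2 - r_min^2)
= pi*(182.25 - 3.61)
= pi * 178.64
= 561.2141 m^2


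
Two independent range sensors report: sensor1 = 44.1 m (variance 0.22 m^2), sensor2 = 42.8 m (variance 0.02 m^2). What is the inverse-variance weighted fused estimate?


w1 = (1/var1) / (1/var1 + 1/var2)
   = 4.5455 / (4.5455 + 50.0) = 0.0833
w2 = 1 - w1 = 0.9167
fused = w1*s1 + w2*s2 = 3.675 + 39.2333
= 42.9083 m


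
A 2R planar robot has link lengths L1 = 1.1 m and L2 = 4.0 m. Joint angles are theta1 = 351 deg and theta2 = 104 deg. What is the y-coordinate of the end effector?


Convert angles to radians: theta1 = 6.1261, theta2 = 1.8151
y = L1*sin(theta1) + L2*sin(theta1+theta2)
y = -0.1721 + 3.9848
y = 3.8127


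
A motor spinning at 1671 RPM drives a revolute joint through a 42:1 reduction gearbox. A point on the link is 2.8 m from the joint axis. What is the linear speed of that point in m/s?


omega_motor = 1671 * 2*pi/60 = 174.9867 rad/s
omega_joint = omega_motor / 42 = 4.1664 rad/s
v = omega_joint * r = 4.1664 * 2.8
= 11.6658 m/s


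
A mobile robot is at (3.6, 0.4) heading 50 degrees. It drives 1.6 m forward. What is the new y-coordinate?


y_new = y0 + d*sin(theta)
= 0.4 + 1.6*sin(50)
= 0.4 + 1.2257
= 1.6257


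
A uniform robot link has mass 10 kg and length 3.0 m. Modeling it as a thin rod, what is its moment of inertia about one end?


I = (1/3) * m * L^2
= (1/3) * 10 * 3.0^2
= 0.333333 * 10 * 9.0
= 30.0 kg*m^2


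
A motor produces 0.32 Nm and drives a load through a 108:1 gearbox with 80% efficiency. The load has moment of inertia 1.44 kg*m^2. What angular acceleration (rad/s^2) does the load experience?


tau_out = tau_motor * N * eta
= 0.32 * 108 * 0.8 = 27.648 Nm
alpha = tau_out / I = 27.648 / 1.44
= 19.2 rad/s^2


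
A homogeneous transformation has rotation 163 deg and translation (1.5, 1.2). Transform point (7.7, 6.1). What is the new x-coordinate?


x' = cos(theta)*px - sin(theta)*py + tx
= -0.9563*7.7 - 0.2924*6.1 + 1.5
= -7.647


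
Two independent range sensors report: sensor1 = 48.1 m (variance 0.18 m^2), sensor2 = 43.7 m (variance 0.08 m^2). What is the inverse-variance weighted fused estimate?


w1 = (1/var1) / (1/var1 + 1/var2)
   = 5.5556 / (5.5556 + 12.5) = 0.3077
w2 = 1 - w1 = 0.6923
fused = w1*s1 + w2*s2 = 14.8 + 30.2538
= 45.0538 m


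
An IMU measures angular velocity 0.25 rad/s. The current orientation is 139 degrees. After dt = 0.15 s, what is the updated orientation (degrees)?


delta_theta = w * dt = 0.25 * 0.15 = 0.0375 rad
= 2.1486 deg
theta_new = 139 + 2.1486 = 141.1486 deg


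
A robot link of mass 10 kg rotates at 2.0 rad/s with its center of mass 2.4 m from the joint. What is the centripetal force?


F = m * omega^2 * r
= 10 * 2.0^2 * 2.4
= 10 * 4.0 * 2.4
= 96.0 N


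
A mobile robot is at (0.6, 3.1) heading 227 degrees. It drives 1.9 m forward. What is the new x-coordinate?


x_new = x0 + d*cos(theta)
= 0.6 + 1.9*cos(227)
= 0.6 + -1.2958
= -0.6958


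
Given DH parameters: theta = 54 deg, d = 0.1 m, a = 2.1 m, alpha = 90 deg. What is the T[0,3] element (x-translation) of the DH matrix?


T[0,3] = a * cos(theta)
= 2.1 * cos(54 deg)
= 2.1 * 0.5878
= 1.2343


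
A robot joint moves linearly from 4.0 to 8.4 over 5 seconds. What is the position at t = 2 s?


s = t/T = 2/5 = 0.4
p(t) = p0 + (pf-p0)*s
= 4.0 + (8.4 - 4.0) * 0.4
= 5.76


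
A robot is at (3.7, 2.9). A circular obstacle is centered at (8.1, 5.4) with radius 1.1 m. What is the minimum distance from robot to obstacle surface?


center_dist = sqrt((3.7-8.1)^2 + (2.9-5.4)^2)
= sqrt(19.36 + 6.25)
= 5.0606
min_dist = center_dist - radius = 5.0606 - 1.1 = 3.9606 m


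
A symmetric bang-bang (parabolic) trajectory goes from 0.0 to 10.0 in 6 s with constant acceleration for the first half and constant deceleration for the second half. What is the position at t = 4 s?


Symmetric rest-to-rest: each phase covers (pf-p0)/2 in time T/2. 0.5*a*(T/2)^2 = (pf-p0)/2 => a = 4*(pf-p0)/T^2
a = 4*(10.0-0.0)/6^2 = 1.1111
t = 4 is in the deceleration phase (t > T/2).
p = pf - 0.5*a*(T-t)^2 = 10.0 - 0.5*1.1111*2^2
= 7.7778


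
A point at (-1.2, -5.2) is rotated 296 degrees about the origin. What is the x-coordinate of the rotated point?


x' = x*cos(theta) - y*sin(theta)
cos(296 deg) = 0.4384, sin(296 deg) = -0.8988
x' = -1.2 * 0.4384 - -5.2 * -0.8988
= -0.526 - 4.6737
= -5.1998


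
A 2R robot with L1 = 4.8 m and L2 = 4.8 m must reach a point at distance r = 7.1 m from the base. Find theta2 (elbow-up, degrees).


cos(theta2) = (r^2 - L1^2 - L2^2) / (2*L1*L2)
cos(theta2) = (50.41 - 23.04 - 23.04) / 46.08
cos(theta2) = 0.093967
theta2 = 84.6081 degrees


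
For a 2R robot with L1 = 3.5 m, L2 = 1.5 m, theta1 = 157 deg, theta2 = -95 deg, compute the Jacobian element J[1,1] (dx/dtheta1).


J[1,1] = -L1*sin(t1) - L2*sin(t1+t2)
= -3.5*sin(157) - 1.5*sin(62)
= -2.692


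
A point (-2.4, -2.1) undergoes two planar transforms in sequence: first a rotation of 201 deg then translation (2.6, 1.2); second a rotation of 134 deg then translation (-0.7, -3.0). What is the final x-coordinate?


After transform 1:
x1 = cos(201)*-2.4 - sin(201)*-2.1 + 2.6 = 4.088
y1 = sin(201)*-2.4 + cos(201)*-2.1 + 1.2 = 4.0206
After transform 2:
x2 = cos(134)*4.088 - sin(134)*4.0206 + -0.7
= -6.432


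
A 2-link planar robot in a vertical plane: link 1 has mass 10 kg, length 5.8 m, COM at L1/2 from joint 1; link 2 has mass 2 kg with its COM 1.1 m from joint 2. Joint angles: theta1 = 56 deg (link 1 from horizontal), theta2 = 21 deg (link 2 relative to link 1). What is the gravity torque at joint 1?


Horizontal distance from joint 1 to link-1 COM:
  x_c1 = (L1/2)*cos(t1) = 2.9 * 0.5592 = 1.6217 m
Horizontal distance from joint 1 to link-2 COM:
  x_c2 = L1*cos(t1) + Lc2*cos(t1+t2)
       = 5.8*0.5592 + 1.1*0.225 = 3.4908 m
tau1 = m1*g*x_c1 + m2*g*x_c2
     = 10*9.81*1.6217 + 2*9.81*3.4908
     = 159.0848 + 68.4888
     = 227.5736 Nm


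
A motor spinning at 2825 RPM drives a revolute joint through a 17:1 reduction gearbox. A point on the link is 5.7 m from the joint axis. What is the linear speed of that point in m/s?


omega_motor = 2825 * 2*pi/60 = 295.8333 rad/s
omega_joint = omega_motor / 17 = 17.402 rad/s
v = omega_joint * r = 17.402 * 5.7
= 99.1912 m/s


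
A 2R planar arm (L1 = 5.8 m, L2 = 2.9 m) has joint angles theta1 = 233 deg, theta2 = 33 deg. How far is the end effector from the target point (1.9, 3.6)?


End effector via forward kinematics:
x = L1*cos(t1) + L2*cos(t1+t2) = -3.6928
y = L1*sin(t1) + L2*sin(t1+t2) = -7.525
Distance to target:
d = sqrt((1.9 - -3.6928)^2 + (3.6 - -7.525)^2)
= sqrt(31.2796 + 123.7661)
= 12.4517 m


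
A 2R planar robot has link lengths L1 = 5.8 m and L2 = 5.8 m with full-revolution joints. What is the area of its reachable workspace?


r_max = L1 + L2 = 11.6 m
r_min = |L1 - L2| = 0.0 m
Area = pi*(r_max^2 - r_min^2)
= pi*(134.56 - 0.0)
= pi * 134.56
= 422.7327 m^2


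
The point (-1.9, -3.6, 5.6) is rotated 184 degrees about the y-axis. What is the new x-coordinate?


Rotation about y-axis: x' = x*cos(theta) + z*sin(theta)
= -1.9 * -0.9976 + 5.6 * -0.0698
= 1.5047


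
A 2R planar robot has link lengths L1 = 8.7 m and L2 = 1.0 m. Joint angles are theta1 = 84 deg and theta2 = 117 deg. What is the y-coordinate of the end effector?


Convert angles to radians: theta1 = 1.4661, theta2 = 2.042
y = L1*sin(theta1) + L2*sin(theta1+theta2)
y = 8.6523 + -0.3584
y = 8.294


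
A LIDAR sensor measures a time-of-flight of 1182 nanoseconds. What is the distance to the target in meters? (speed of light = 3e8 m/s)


tof = 1182 ns = 1.182e-06 s
dist = c * tof / 2
= 3e8 * 1.182e-06 / 2
= 177.3 m


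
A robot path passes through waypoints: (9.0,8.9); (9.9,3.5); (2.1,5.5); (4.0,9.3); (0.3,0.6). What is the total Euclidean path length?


Segment lengths:
  seg1 = sqrt((0.9)^2 + (-5.4)^2) = 5.4745
  seg2 = sqrt((-7.8)^2 + (2.0)^2) = 8.0523
  seg3 = sqrt((1.9)^2 + (3.8)^2) = 4.2485
  seg4 = sqrt((-3.7)^2 + (-8.7)^2) = 9.4541
Total = 27.2294


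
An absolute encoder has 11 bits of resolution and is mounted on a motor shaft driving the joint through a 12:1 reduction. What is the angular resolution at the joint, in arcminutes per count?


counts = 2^11 = 2048
effective counts at joint = 2048 * 12 = 24576
resolution = 360*60 / 24576
= 0.8789 arcmin/count


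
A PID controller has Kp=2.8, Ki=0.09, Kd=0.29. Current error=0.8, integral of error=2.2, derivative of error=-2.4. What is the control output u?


u = Kp*e + Ki*int(e) + Kd*de/dt
= 2.8*0.8 + 0.09*2.2 + 0.29*(-2.4)
= 2.24 + 0.198 + -0.696
= 1.742


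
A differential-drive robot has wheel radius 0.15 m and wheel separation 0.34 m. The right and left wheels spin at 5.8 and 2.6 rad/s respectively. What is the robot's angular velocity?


vR = r*wR = 0.15*5.8 = 0.87 m/s
vL = r*wL = 0.15*2.6 = 0.39 m/s
v = (vR+vL)/2 = 0.63 m/s
omega = (vR-vL)/L = 1.4118 rad/s
angular velocity = 1.4118 rad/s


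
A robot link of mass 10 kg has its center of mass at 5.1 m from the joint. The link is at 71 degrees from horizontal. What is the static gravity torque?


tau = m*g*L*cos(angle)
= 10 * 9.81 * 5.1 * cos(71 deg)
= 10 * 9.81 * 5.1 * 0.3256
= 162.885 Nm


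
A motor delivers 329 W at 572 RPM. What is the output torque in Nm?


omega = 572 * 2*pi/60 = 59.8997 rad/s
tau = P / omega = 329 / 59.8997
= 5.4925 Nm


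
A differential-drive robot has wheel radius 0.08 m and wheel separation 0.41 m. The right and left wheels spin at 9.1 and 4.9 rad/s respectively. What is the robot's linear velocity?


vR = r*wR = 0.08*9.1 = 0.728 m/s
vL = r*wL = 0.08*4.9 = 0.392 m/s
v = (vR+vL)/2 = 0.56 m/s
omega = (vR-vL)/L = 0.8195 rad/s
linear velocity = 0.56 m/s


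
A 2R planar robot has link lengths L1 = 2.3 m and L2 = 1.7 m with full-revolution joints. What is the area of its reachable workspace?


r_max = L1 + L2 = 4.0 m
r_min = |L1 - L2| = 0.6 m
Area = pi*(r_max^2 - r_min^2)
= pi*(16.0 - 0.36)
= pi * 15.64
= 49.1345 m^2


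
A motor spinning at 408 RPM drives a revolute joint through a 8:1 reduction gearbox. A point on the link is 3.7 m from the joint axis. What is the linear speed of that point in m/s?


omega_motor = 408 * 2*pi/60 = 42.7257 rad/s
omega_joint = omega_motor / 8 = 5.3407 rad/s
v = omega_joint * r = 5.3407 * 3.7
= 19.7606 m/s


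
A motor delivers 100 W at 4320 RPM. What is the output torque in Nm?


omega = 4320 * 2*pi/60 = 452.3893 rad/s
tau = P / omega = 100 / 452.3893
= 0.221 Nm


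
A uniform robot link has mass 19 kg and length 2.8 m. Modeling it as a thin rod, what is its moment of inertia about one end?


I = (1/3) * m * L^2
= (1/3) * 19 * 2.8^2
= 0.333333 * 19 * 7.84
= 49.6533 kg*m^2


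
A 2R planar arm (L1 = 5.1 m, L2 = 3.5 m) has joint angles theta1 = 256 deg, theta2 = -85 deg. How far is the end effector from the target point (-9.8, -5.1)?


End effector via forward kinematics:
x = L1*cos(t1) + L2*cos(t1+t2) = -4.6907
y = L1*sin(t1) + L2*sin(t1+t2) = -4.401
Distance to target:
d = sqrt((-9.8 - -4.6907)^2 + (-5.1 - -4.401)^2)
= sqrt(26.1048 + 0.4886)
= 5.1569 m


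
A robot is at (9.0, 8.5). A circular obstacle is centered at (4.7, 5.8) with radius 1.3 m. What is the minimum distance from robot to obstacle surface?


center_dist = sqrt((9.0-4.7)^2 + (8.5-5.8)^2)
= sqrt(18.49 + 7.29)
= 5.0774
min_dist = center_dist - radius = 5.0774 - 1.3 = 3.7774 m


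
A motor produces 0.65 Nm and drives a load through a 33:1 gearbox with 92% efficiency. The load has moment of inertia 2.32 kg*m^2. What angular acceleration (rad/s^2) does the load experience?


tau_out = tau_motor * N * eta
= 0.65 * 33 * 0.92 = 19.734 Nm
alpha = tau_out / I = 19.734 / 2.32
= 8.506 rad/s^2


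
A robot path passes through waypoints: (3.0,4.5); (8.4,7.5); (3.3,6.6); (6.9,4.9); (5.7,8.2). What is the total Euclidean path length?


Segment lengths:
  seg1 = sqrt((5.4)^2 + (3.0)^2) = 6.1774
  seg2 = sqrt((-5.1)^2 + (-0.9)^2) = 5.1788
  seg3 = sqrt((3.6)^2 + (-1.7)^2) = 3.9812
  seg4 = sqrt((-1.2)^2 + (3.3)^2) = 3.5114
Total = 18.8488


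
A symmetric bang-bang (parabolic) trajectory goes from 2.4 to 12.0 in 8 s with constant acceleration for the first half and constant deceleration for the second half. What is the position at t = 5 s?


Symmetric rest-to-rest: each phase covers (pf-p0)/2 in time T/2. 0.5*a*(T/2)^2 = (pf-p0)/2 => a = 4*(pf-p0)/T^2
a = 4*(12.0-2.4)/8^2 = 0.6
t = 5 is in the deceleration phase (t > T/2).
p = pf - 0.5*a*(T-t)^2 = 12.0 - 0.5*0.6*3^2
= 9.3


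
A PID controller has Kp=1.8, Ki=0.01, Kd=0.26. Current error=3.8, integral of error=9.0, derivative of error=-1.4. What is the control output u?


u = Kp*e + Ki*int(e) + Kd*de/dt
= 1.8*3.8 + 0.01*9.0 + 0.26*(-1.4)
= 6.84 + 0.09 + -0.364
= 6.566


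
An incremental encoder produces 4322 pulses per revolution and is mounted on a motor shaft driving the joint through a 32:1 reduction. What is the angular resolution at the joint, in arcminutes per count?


counts per rev = 4322
effective counts at joint = 4322 * 32 = 138304
resolution = 360*60 / 138304
= 0.1562 arcmin/count


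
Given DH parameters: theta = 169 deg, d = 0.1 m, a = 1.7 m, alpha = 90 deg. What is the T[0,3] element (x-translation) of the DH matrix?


T[0,3] = a * cos(theta)
= 1.7 * cos(169 deg)
= 1.7 * -0.9816
= -1.6688


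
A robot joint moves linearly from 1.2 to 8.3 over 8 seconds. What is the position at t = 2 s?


s = t/T = 2/8 = 0.25
p(t) = p0 + (pf-p0)*s
= 1.2 + (8.3 - 1.2) * 0.25
= 2.975


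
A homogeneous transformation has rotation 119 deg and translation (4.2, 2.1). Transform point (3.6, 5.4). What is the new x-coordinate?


x' = cos(theta)*px - sin(theta)*py + tx
= -0.4848*3.6 - 0.8746*5.4 + 4.2
= -2.2683


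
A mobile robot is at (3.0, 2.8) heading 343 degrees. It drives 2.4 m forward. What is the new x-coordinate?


x_new = x0 + d*cos(theta)
= 3.0 + 2.4*cos(343)
= 3.0 + 2.2951
= 5.2951


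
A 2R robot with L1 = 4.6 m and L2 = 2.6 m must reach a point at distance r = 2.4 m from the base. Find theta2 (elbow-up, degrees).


cos(theta2) = (r^2 - L1^2 - L2^2) / (2*L1*L2)
cos(theta2) = (5.76 - 21.16 - 6.76) / 23.92
cos(theta2) = -0.926421
theta2 = 157.8837 degrees


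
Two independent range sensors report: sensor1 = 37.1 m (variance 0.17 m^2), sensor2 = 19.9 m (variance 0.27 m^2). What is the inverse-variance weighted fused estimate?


w1 = (1/var1) / (1/var1 + 1/var2)
   = 5.8824 / (5.8824 + 3.7037) = 0.6136
w2 = 1 - w1 = 0.3864
fused = w1*s1 + w2*s2 = 22.7659 + 7.6886
= 30.4545 m


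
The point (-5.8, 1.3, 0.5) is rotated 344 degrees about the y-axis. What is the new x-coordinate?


Rotation about y-axis: x' = x*cos(theta) + z*sin(theta)
= -5.8 * 0.9613 + 0.5 * -0.2756
= -5.7131


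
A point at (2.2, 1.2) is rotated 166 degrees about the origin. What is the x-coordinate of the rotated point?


x' = x*cos(theta) - y*sin(theta)
cos(166 deg) = -0.9703, sin(166 deg) = 0.2419
x' = 2.2 * -0.9703 - 1.2 * 0.2419
= -2.1347 - 0.2903
= -2.425


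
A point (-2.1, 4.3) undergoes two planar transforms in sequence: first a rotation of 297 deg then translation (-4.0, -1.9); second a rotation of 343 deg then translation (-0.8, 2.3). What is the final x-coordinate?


After transform 1:
x1 = cos(297)*-2.1 - sin(297)*4.3 + -4.0 = -1.1221
y1 = sin(297)*-2.1 + cos(297)*4.3 + -1.9 = 1.9233
After transform 2:
x2 = cos(343)*-1.1221 - sin(343)*1.9233 + -0.8
= -1.3107


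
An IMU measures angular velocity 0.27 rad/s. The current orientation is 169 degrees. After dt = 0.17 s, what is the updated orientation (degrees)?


delta_theta = w * dt = 0.27 * 0.17 = 0.0459 rad
= 2.6299 deg
theta_new = 169 + 2.6299 = 171.6299 deg


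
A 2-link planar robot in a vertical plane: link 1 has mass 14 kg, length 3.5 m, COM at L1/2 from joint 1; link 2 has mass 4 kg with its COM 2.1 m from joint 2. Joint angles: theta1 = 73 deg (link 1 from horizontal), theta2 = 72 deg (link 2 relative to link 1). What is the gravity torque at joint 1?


Horizontal distance from joint 1 to link-1 COM:
  x_c1 = (L1/2)*cos(t1) = 1.75 * 0.2924 = 0.5117 m
Horizontal distance from joint 1 to link-2 COM:
  x_c2 = L1*cos(t1) + Lc2*cos(t1+t2)
       = 3.5*0.2924 + 2.1*-0.8192 = -0.6969 m
tau1 = m1*g*x_c1 + m2*g*x_c2
     = 14*9.81*0.5117 + 4*9.81*-0.6969
     = 70.2701 + -27.3471
     = 42.923 Nm


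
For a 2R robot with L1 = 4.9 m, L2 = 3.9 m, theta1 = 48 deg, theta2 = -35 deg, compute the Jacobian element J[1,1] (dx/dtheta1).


J[1,1] = -L1*sin(t1) - L2*sin(t1+t2)
= -4.9*sin(48) - 3.9*sin(13)
= -4.5187


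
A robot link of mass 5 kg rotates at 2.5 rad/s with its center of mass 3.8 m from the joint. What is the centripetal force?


F = m * omega^2 * r
= 5 * 2.5^2 * 3.8
= 5 * 6.25 * 3.8
= 118.75 N


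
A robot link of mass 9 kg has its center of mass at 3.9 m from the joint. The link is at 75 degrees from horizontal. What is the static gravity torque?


tau = m*g*L*cos(angle)
= 9 * 9.81 * 3.9 * cos(75 deg)
= 9 * 9.81 * 3.9 * 0.2588
= 89.1194 Nm


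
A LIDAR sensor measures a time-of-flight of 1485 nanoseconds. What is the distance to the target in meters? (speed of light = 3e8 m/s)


tof = 1485 ns = 1.485e-06 s
dist = c * tof / 2
= 3e8 * 1.485e-06 / 2
= 222.75 m


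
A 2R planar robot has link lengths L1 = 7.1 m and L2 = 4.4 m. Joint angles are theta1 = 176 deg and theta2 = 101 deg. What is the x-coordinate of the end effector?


Convert angles to radians: theta1 = 3.0718, theta2 = 1.7628
x = L1*cos(theta1) + L2*cos(theta1+theta2)
x = -7.0827 + 0.5362
x = -6.5465


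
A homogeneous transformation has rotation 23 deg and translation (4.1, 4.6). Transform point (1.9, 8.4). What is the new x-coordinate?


x' = cos(theta)*px - sin(theta)*py + tx
= 0.9205*1.9 - 0.3907*8.4 + 4.1
= 2.5668


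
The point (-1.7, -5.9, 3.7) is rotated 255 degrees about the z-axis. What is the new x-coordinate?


Rotation about z-axis: x' = x*cos(theta) - y*sin(theta)
= -1.7 * -0.2588 - -5.9 * -0.9659
= -5.259


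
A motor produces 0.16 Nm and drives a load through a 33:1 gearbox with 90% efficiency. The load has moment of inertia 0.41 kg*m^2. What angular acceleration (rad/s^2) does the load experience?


tau_out = tau_motor * N * eta
= 0.16 * 33 * 0.9 = 4.752 Nm
alpha = tau_out / I = 4.752 / 0.41
= 11.5902 rad/s^2


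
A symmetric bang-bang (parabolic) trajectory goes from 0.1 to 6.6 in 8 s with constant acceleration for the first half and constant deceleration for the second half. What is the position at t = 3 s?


Symmetric rest-to-rest: each phase covers (pf-p0)/2 in time T/2. 0.5*a*(T/2)^2 = (pf-p0)/2 => a = 4*(pf-p0)/T^2
a = 4*(6.6-0.1)/8^2 = 0.4062
t = 3 is in the acceleration phase (t <= T/2).
p = p0 + 0.5*a*t^2 = 0.1 + 0.5*0.4062*3^2
= 1.9281


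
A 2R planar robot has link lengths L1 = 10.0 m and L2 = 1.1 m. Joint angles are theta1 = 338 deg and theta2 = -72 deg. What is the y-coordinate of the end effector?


Convert angles to radians: theta1 = 5.8992, theta2 = -1.2566
y = L1*sin(theta1) + L2*sin(theta1+theta2)
y = -3.7461 + -1.0973
y = -4.8434


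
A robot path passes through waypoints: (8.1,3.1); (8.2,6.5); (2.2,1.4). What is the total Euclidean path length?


Segment lengths:
  seg1 = sqrt((0.1)^2 + (3.4)^2) = 3.4015
  seg2 = sqrt((-6.0)^2 + (-5.1)^2) = 7.8746
Total = 11.2761


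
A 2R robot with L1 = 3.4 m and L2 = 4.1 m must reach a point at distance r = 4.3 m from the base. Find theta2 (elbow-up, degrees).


cos(theta2) = (r^2 - L1^2 - L2^2) / (2*L1*L2)
cos(theta2) = (18.49 - 11.56 - 16.81) / 27.88
cos(theta2) = -0.354376
theta2 = 110.7552 degrees


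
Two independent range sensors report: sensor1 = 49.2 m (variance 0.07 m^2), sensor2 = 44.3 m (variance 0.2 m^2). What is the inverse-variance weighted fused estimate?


w1 = (1/var1) / (1/var1 + 1/var2)
   = 14.2857 / (14.2857 + 5.0) = 0.7407
w2 = 1 - w1 = 0.2593
fused = w1*s1 + w2*s2 = 36.4444 + 11.4852
= 47.9296 m


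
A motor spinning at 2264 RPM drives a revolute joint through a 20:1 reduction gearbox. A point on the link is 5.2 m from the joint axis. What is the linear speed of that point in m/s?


omega_motor = 2264 * 2*pi/60 = 237.0855 rad/s
omega_joint = omega_motor / 20 = 11.8543 rad/s
v = omega_joint * r = 11.8543 * 5.2
= 61.6422 m/s


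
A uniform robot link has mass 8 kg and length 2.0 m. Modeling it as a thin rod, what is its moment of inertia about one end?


I = (1/3) * m * L^2
= (1/3) * 8 * 2.0^2
= 0.333333 * 8 * 4.0
= 10.6667 kg*m^2


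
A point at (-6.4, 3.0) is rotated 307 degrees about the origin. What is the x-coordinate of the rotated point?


x' = x*cos(theta) - y*sin(theta)
cos(307 deg) = 0.6018, sin(307 deg) = -0.7986
x' = -6.4 * 0.6018 - 3.0 * -0.7986
= -3.8516 - -2.3959
= -1.4557


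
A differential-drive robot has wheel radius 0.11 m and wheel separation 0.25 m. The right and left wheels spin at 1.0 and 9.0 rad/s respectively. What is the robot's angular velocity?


vR = r*wR = 0.11*1.0 = 0.11 m/s
vL = r*wL = 0.11*9.0 = 0.99 m/s
v = (vR+vL)/2 = 0.55 m/s
omega = (vR-vL)/L = -3.52 rad/s
angular velocity = -3.52 rad/s


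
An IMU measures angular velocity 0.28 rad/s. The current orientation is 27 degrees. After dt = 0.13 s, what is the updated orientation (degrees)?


delta_theta = w * dt = 0.28 * 0.13 = 0.0364 rad
= 2.0856 deg
theta_new = 27 + 2.0856 = 29.0856 deg


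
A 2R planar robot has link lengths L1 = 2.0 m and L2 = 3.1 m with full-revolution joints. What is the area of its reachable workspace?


r_max = L1 + L2 = 5.1 m
r_min = |L1 - L2| = 1.1 m
Area = pi*(r_max^2 - r_min^2)
= pi*(26.01 - 1.21)
= pi * 24.8
= 77.9115 m^2


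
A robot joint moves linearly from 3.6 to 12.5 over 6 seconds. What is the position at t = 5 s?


s = t/T = 5/6 = 0.8333
p(t) = p0 + (pf-p0)*s
= 3.6 + (12.5 - 3.6) * 0.8333
= 11.0167


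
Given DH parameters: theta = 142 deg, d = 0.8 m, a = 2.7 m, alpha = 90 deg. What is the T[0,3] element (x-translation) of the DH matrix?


T[0,3] = a * cos(theta)
= 2.7 * cos(142 deg)
= 2.7 * -0.788
= -2.1276


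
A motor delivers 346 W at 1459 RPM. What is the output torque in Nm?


omega = 1459 * 2*pi/60 = 152.7861 rad/s
tau = P / omega = 346 / 152.7861
= 2.2646 Nm


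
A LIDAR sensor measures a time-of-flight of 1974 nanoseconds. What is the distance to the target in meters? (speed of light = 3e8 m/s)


tof = 1974 ns = 1.974e-06 s
dist = c * tof / 2
= 3e8 * 1.974e-06 / 2
= 296.1 m


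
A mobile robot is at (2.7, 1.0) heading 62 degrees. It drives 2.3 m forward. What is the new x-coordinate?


x_new = x0 + d*cos(theta)
= 2.7 + 2.3*cos(62)
= 2.7 + 1.0798
= 3.7798


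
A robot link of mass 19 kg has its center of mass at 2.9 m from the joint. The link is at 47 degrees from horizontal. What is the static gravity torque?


tau = m*g*L*cos(angle)
= 19 * 9.81 * 2.9 * cos(47 deg)
= 19 * 9.81 * 2.9 * 0.682
= 368.6413 Nm


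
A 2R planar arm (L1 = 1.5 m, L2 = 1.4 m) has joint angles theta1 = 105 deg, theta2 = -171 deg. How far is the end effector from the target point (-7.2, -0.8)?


End effector via forward kinematics:
x = L1*cos(t1) + L2*cos(t1+t2) = 0.1812
y = L1*sin(t1) + L2*sin(t1+t2) = 0.1699
Distance to target:
d = sqrt((-7.2 - 0.1812)^2 + (-0.8 - 0.1699)^2)
= sqrt(54.4822 + 0.9408)
= 7.4447 m


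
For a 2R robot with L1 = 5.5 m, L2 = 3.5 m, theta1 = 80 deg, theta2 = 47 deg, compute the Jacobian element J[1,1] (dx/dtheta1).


J[1,1] = -L1*sin(t1) - L2*sin(t1+t2)
= -5.5*sin(80) - 3.5*sin(127)
= -8.2117


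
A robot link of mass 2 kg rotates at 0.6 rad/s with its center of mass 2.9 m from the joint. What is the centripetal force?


F = m * omega^2 * r
= 2 * 0.6^2 * 2.9
= 2 * 0.36 * 2.9
= 2.088 N


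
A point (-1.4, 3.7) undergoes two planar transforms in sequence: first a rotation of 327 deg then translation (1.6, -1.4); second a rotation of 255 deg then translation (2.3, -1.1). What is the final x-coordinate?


After transform 1:
x1 = cos(327)*-1.4 - sin(327)*3.7 + 1.6 = 2.441
y1 = sin(327)*-1.4 + cos(327)*3.7 + -1.4 = 2.4656
After transform 2:
x2 = cos(255)*2.441 - sin(255)*2.4656 + 2.3
= 4.0498


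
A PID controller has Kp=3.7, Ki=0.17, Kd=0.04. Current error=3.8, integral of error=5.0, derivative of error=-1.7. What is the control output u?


u = Kp*e + Ki*int(e) + Kd*de/dt
= 3.7*3.8 + 0.17*5.0 + 0.04*(-1.7)
= 14.06 + 0.85 + -0.068
= 14.842


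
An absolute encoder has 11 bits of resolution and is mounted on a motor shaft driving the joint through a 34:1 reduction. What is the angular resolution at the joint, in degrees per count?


counts = 2^11 = 2048
effective counts at joint = 2048 * 34 = 69632
resolution = 360 / 69632
= 0.0052 deg/count


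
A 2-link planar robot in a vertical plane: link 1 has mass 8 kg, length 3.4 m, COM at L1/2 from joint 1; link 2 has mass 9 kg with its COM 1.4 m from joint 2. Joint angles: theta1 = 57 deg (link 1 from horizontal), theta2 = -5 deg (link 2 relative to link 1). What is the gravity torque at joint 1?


Horizontal distance from joint 1 to link-1 COM:
  x_c1 = (L1/2)*cos(t1) = 1.7 * 0.5446 = 0.9259 m
Horizontal distance from joint 1 to link-2 COM:
  x_c2 = L1*cos(t1) + Lc2*cos(t1+t2)
       = 3.4*0.5446 + 1.4*0.6157 = 2.7137 m
tau1 = m1*g*x_c1 + m2*g*x_c2
     = 8*9.81*0.9259 + 9*9.81*2.7137
     = 72.6636 + 239.5925
     = 312.256 Nm


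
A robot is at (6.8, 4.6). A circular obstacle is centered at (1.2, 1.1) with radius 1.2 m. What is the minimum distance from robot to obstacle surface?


center_dist = sqrt((6.8-1.2)^2 + (4.6-1.1)^2)
= sqrt(31.36 + 12.25)
= 6.6038
min_dist = center_dist - radius = 6.6038 - 1.2 = 5.4038 m


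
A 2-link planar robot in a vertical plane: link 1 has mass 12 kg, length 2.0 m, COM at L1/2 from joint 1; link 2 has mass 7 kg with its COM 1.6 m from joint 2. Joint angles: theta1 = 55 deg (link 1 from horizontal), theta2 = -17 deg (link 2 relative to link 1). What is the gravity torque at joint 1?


Horizontal distance from joint 1 to link-1 COM:
  x_c1 = (L1/2)*cos(t1) = 1.0 * 0.5736 = 0.5736 m
Horizontal distance from joint 1 to link-2 COM:
  x_c2 = L1*cos(t1) + Lc2*cos(t1+t2)
       = 2.0*0.5736 + 1.6*0.788 = 2.408 m
tau1 = m1*g*x_c1 + m2*g*x_c2
     = 12*9.81*0.5736 + 7*9.81*2.408
     = 67.5214 + 165.3553
     = 232.8767 Nm


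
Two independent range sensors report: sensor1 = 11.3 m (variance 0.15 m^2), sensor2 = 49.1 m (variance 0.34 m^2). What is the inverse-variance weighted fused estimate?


w1 = (1/var1) / (1/var1 + 1/var2)
   = 6.6667 / (6.6667 + 2.9412) = 0.6939
w2 = 1 - w1 = 0.3061
fused = w1*s1 + w2*s2 = 7.8408 + 15.0306
= 22.8714 m


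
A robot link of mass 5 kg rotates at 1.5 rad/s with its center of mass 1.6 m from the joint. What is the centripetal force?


F = m * omega^2 * r
= 5 * 1.5^2 * 1.6
= 5 * 2.25 * 1.6
= 18.0 N


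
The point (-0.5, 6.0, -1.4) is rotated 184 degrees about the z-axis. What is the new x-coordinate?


Rotation about z-axis: x' = x*cos(theta) - y*sin(theta)
= -0.5 * -0.9976 - 6.0 * -0.0698
= 0.9173


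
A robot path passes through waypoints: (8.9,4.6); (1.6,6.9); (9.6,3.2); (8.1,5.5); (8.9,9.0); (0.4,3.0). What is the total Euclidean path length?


Segment lengths:
  seg1 = sqrt((-7.3)^2 + (2.3)^2) = 7.6538
  seg2 = sqrt((8.0)^2 + (-3.7)^2) = 8.8142
  seg3 = sqrt((-1.5)^2 + (2.3)^2) = 2.7459
  seg4 = sqrt((0.8)^2 + (3.5)^2) = 3.5903
  seg5 = sqrt((-8.5)^2 + (-6.0)^2) = 10.4043
Total = 33.2084


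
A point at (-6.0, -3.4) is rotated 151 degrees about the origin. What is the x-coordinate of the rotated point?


x' = x*cos(theta) - y*sin(theta)
cos(151 deg) = -0.8746, sin(151 deg) = 0.4848
x' = -6.0 * -0.8746 - -3.4 * 0.4848
= 5.2477 - -1.6484
= 6.8961


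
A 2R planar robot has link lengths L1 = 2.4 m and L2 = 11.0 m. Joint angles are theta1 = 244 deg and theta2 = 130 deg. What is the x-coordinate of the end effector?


Convert angles to radians: theta1 = 4.2586, theta2 = 2.2689
x = L1*cos(theta1) + L2*cos(theta1+theta2)
x = -1.0521 + 10.6733
x = 9.6212


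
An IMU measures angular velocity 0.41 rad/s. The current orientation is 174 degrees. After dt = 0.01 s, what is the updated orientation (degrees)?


delta_theta = w * dt = 0.41 * 0.01 = 0.0041 rad
= 0.2349 deg
theta_new = 174 + 0.2349 = 174.2349 deg


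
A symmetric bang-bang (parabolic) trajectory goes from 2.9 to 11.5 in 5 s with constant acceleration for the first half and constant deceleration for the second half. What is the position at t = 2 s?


Symmetric rest-to-rest: each phase covers (pf-p0)/2 in time T/2. 0.5*a*(T/2)^2 = (pf-p0)/2 => a = 4*(pf-p0)/T^2
a = 4*(11.5-2.9)/5^2 = 1.376
t = 2 is in the acceleration phase (t <= T/2).
p = p0 + 0.5*a*t^2 = 2.9 + 0.5*1.376*2^2
= 5.652


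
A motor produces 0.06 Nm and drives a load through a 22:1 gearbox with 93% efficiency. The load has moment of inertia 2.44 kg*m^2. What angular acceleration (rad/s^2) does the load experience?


tau_out = tau_motor * N * eta
= 0.06 * 22 * 0.93 = 1.2276 Nm
alpha = tau_out / I = 1.2276 / 2.44
= 0.5031 rad/s^2


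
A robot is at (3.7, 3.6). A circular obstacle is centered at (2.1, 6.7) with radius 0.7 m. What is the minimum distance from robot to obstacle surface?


center_dist = sqrt((3.7-2.1)^2 + (3.6-6.7)^2)
= sqrt(2.56 + 9.61)
= 3.4886
min_dist = center_dist - radius = 3.4886 - 0.7 = 2.7886 m
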